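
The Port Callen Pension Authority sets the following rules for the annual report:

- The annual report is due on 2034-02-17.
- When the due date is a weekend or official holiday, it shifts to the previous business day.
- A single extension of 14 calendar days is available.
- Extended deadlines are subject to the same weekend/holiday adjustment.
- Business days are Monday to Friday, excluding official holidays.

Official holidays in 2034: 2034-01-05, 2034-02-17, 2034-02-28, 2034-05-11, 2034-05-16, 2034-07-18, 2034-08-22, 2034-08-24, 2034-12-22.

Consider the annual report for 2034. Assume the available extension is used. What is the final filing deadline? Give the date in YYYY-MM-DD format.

2034-03-02

The statutory due date is 2034-02-17.
Because 2034-02-17 is a listed holiday, the deadline becomes 2034-02-16 (Thursday).
The 14-calendar-day extension moves the deadline from 2034-02-16 to 2034-03-02.
2034-03-02 is a Thursday and not a listed holiday, so it stands.
The final due date is 2034-03-02.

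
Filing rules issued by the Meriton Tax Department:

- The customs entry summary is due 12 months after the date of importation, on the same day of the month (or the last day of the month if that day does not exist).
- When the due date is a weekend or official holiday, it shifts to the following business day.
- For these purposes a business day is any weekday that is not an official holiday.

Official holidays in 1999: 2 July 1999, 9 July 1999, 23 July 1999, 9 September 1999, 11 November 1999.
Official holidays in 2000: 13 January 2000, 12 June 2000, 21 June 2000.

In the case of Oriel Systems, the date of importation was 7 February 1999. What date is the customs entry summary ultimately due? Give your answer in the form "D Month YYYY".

12 months from 7 February 1999 is 7 February 2000.
Since 7 February 2000 is a Monday and not a holiday, the date is unchanged.
The final due date is 7 February 2000.

7 February 2000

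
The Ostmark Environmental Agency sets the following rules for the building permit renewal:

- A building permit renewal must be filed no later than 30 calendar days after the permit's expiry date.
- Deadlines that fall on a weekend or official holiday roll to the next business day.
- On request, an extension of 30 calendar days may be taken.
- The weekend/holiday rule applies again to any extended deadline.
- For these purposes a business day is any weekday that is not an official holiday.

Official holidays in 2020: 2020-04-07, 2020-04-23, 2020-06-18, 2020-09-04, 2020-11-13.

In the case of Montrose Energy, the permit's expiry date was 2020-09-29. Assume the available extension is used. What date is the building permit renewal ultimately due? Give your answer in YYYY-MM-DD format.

Adding 30 calendar days to 2020-09-29 gives 2020-10-29.
2020-10-29 is a Thursday and not a listed holiday, so it stands.
Add the 30 calendar-day extension to 2020-10-29: 2020-11-28.
2020-11-28 falls on a Saturday. Rolling to the next business day gives 2020-11-30, a Monday.
Deadline: 2020-11-30.

2020-11-30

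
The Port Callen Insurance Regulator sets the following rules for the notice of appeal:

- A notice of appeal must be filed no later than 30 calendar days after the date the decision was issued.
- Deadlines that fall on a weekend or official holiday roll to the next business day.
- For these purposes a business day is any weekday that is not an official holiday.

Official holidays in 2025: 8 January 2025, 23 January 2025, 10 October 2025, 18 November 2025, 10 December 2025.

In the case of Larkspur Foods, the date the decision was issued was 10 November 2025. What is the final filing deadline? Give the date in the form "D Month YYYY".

From 10 November 2025, 30 calendar days later is 10 December 2025.
Because 10 December 2025 is a listed holiday, the deadline becomes 11 December 2025 (Thursday).
So the filing is due 11 December 2025.

11 December 2025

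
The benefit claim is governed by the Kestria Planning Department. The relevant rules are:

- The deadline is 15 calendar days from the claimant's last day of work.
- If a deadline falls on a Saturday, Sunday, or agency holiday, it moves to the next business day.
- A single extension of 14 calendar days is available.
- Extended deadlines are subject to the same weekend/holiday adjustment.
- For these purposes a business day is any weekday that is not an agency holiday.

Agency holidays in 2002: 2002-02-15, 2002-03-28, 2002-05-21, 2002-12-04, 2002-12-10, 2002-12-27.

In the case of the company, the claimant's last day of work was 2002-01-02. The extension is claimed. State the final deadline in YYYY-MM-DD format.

15 calendar days after 2002-01-02 is 2002-01-17.
Since 2002-01-17 is a Thursday and not a holiday, the date is unchanged.
Applying the 14-calendar-day extension: 2002-01-17 + 14 days = 2002-01-31.
2002-01-31 falls on a Thursday, which is a business day, so no adjustment is needed.
Deadline: 2002-01-31.

2002-01-31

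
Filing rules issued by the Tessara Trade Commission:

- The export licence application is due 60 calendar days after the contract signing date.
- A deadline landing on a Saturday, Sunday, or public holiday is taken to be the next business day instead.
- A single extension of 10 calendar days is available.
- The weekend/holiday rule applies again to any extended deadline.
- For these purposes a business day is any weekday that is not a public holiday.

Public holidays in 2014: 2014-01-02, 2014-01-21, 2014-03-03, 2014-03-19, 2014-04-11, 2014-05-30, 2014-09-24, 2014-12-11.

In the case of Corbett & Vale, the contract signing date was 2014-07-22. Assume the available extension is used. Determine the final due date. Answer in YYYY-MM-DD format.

2014-10-02

Adding 60 calendar days to 2014-07-22 gives 2014-09-20.
2014-09-20 is a Saturday, so it moves to the next business day, 2014-09-22 (Monday).
With the 10-day extension, 2014-09-22 becomes 2014-10-02.
2014-10-02 falls on a Thursday, which is a business day, so no adjustment is needed.
So the filing is due 2014-10-02.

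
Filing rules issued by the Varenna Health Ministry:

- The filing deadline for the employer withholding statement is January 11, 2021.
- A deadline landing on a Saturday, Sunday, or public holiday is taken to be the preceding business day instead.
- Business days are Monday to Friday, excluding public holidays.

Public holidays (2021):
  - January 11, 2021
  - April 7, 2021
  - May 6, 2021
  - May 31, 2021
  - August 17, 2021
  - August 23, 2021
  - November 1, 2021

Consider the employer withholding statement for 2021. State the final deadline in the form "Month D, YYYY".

The stated deadline is January 11, 2021.
January 11, 2021 is a listed holiday, so it moves to the preceding business day, January 8, 2021 (Friday).
Final deadline: January 8, 2021.

January 8, 2021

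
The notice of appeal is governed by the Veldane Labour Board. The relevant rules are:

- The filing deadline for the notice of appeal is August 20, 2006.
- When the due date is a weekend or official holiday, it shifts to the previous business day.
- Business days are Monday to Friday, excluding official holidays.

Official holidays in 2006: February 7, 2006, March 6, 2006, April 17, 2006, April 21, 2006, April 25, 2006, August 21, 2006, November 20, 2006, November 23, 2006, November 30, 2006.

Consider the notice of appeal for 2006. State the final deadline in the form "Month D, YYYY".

Start from the fixed due date, August 20, 2006.
August 20, 2006 is a Sunday, so it moves to the preceding business day, August 18, 2006 (Friday).
The final due date is August 18, 2006.

August 18, 2006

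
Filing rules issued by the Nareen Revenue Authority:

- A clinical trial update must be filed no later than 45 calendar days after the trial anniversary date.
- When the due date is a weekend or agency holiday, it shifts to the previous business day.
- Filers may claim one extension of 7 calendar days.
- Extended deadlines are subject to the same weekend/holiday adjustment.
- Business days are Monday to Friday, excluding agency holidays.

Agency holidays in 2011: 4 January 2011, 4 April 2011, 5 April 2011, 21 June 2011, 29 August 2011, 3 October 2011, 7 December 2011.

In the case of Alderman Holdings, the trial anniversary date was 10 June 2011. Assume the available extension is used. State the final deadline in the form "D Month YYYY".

1 August 2011

Adding 45 calendar days to 10 June 2011 gives 25 July 2011.
25 July 2011 falls on a Monday, which is a business day, so no adjustment is needed.
Add the 7 calendar-day extension to 25 July 2011: 1 August 2011.
1 August 2011 (Monday) is already a business day.
Final deadline: 1 August 2011.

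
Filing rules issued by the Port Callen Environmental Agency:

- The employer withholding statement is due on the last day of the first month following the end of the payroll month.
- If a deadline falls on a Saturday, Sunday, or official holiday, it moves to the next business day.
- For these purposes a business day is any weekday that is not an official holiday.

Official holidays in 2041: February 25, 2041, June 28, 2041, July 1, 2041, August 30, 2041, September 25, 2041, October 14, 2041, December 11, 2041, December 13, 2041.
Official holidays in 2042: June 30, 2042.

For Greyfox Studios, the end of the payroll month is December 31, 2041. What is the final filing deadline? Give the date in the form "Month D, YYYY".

January 31, 2042

1 month after December 31, 2041 is January 2042; that month ends on January 31, 2042.
January 31, 2042 is a Friday and not a listed holiday, so it stands.
The final due date is January 31, 2042.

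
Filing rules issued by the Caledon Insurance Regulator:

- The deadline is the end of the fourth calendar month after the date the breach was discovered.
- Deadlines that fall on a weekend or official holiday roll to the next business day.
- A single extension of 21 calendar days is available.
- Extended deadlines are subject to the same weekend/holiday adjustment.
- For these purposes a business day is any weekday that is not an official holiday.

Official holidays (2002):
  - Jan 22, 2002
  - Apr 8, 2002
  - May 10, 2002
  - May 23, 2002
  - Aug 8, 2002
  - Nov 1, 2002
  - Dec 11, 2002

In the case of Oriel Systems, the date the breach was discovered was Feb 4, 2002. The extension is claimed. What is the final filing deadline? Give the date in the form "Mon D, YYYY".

4 months after Feb 4, 2002 is June 2002; that month ends on Jun 30, 2002.
Because Jun 30, 2002 is a Sunday, the deadline becomes Jul 1, 2002 (Monday).
With the 21-day extension, Jul 1, 2002 becomes Jul 22, 2002.
Jul 22, 2002 falls on a Monday, which is a business day, so no adjustment is needed.
Final deadline: Jul 22, 2002.

Jul 22, 2002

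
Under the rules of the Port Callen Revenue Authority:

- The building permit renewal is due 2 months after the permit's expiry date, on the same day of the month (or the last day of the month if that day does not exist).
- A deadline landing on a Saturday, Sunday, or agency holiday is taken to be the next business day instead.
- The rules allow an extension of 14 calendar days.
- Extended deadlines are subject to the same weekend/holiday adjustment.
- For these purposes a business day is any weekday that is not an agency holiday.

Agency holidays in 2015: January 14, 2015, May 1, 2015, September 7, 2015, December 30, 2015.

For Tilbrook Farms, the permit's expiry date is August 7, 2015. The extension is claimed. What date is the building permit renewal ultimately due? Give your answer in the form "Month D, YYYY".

October 21, 2015

2 months from August 7, 2015 is October 7, 2015.
Since October 7, 2015 is a Wednesday and not a holiday, the date is unchanged.
Applying the 14-calendar-day extension: October 7, 2015 + 14 days = October 21, 2015.
October 21, 2015 falls on a Wednesday, which is a business day, so no adjustment is needed.
So the filing is due October 21, 2015.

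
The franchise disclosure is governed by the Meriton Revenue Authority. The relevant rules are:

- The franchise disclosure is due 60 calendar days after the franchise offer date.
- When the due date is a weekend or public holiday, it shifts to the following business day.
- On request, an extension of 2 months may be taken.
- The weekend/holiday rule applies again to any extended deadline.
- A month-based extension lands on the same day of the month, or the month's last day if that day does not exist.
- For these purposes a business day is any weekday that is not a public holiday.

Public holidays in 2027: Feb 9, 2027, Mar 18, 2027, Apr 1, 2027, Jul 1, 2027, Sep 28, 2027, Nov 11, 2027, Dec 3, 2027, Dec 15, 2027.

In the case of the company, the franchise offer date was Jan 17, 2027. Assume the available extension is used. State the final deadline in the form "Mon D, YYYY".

May 19, 2027

Trigger date Jan 17, 2027 + 60 calendar days = Mar 18, 2027.
Because Mar 18, 2027 is a listed holiday, the deadline becomes Mar 19, 2027 (Friday).
Add 2 months to Mar 19, 2027: May 19, 2027.
May 19, 2027 falls on a Wednesday, which is a business day, so no adjustment is needed.
Deadline: May 19, 2027.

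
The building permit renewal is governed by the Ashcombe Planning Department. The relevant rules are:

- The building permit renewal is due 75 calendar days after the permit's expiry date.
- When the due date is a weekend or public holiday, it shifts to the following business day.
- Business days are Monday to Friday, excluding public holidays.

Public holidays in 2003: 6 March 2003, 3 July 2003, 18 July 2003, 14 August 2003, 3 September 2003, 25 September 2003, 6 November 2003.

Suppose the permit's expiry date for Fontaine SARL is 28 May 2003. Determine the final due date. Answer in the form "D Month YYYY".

From 28 May 2003, 75 calendar days later is 11 August 2003.
Since 11 August 2003 is a Monday and not a holiday, the date is unchanged.
The final due date is 11 August 2003.

11 August 2003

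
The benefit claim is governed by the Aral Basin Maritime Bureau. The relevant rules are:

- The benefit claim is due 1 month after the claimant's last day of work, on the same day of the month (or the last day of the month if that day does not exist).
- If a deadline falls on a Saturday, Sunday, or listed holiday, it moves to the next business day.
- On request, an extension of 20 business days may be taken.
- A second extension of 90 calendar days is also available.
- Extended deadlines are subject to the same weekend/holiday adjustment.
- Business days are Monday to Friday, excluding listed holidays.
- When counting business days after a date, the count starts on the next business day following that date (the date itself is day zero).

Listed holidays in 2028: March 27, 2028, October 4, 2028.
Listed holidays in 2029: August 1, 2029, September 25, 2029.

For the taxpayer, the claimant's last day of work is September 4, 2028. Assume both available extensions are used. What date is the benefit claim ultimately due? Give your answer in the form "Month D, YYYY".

January 31, 2029

Moving 1 month forward from September 4, 2028 on the corresponding day gives October 4, 2028.
Because October 4, 2028 is a listed holiday, the deadline becomes October 5, 2028 (Thursday).
Applying the 20-business-day extension: 20 business days after October 5, 2028 is November 2, 2028.
November 2, 2028 is a Thursday and not a listed holiday, so it stands.
With the 90-day extension, November 2, 2028 becomes January 31, 2029.
Since January 31, 2029 is a Wednesday and not a holiday, the date is unchanged.
The final due date is January 31, 2029.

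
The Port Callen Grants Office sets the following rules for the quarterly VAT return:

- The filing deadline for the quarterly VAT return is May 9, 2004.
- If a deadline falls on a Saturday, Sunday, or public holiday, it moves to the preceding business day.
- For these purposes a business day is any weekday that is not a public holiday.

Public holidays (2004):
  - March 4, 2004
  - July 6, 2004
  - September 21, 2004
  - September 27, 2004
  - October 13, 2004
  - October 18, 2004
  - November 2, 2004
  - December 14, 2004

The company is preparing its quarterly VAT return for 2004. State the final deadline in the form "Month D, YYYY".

May 7, 2004

Start from the fixed due date, May 9, 2004.
Because May 9, 2004 is a Sunday, the deadline becomes May 7, 2004 (Friday).
So the filing is due May 7, 2004.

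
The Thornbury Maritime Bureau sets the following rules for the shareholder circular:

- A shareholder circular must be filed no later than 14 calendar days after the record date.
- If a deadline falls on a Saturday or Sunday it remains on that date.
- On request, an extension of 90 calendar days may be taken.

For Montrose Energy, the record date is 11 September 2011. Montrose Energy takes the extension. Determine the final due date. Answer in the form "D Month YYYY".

24 December 2011

From 11 September 2011, 14 calendar days later is 25 September 2011.
No adjustment is made for weekends or holidays, so 25 September 2011 stands.
With the 90-day extension, 25 September 2011 becomes 24 December 2011.
24 December 2011 is a Saturday; no weekend or holiday adjustment applies.
The final due date is 24 December 2011.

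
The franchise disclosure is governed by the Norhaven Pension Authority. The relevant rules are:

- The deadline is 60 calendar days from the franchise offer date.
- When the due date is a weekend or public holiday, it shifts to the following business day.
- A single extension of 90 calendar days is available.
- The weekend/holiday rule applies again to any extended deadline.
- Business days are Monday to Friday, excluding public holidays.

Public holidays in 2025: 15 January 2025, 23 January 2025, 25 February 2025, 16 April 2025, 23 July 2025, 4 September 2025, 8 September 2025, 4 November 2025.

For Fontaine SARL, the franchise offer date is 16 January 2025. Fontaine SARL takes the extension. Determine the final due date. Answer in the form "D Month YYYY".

16 June 2025

60 calendar days after 16 January 2025 is 17 March 2025.
17 March 2025 (Monday) is already a business day.
The 90-calendar-day extension moves the deadline from 17 March 2025 to 15 June 2025.
15 June 2025 is a Sunday; the next business day is 16 June 2025 (Monday).
So the filing is due 16 June 2025.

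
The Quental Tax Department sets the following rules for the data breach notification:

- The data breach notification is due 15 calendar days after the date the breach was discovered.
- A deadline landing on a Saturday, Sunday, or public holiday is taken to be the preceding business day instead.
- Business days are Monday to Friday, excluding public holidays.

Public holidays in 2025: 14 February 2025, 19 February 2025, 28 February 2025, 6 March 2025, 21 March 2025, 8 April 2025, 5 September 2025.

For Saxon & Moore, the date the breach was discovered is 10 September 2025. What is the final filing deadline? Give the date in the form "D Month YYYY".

25 September 2025

15 calendar days after 10 September 2025 is 25 September 2025.
25 September 2025 falls on a Thursday, which is a business day, so no adjustment is needed.
So the filing is due 25 September 2025.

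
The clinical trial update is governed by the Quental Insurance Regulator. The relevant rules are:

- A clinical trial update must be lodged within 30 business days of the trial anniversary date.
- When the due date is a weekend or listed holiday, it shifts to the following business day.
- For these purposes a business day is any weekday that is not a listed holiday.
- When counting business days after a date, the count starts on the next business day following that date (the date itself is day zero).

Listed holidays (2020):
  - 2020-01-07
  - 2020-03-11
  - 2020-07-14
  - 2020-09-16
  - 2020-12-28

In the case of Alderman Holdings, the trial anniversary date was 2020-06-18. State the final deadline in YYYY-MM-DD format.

2020-07-31

Starting the day after 2020-06-18 and counting 30 business days lands on 2020-07-31.
2020-07-31 (Friday) is already a business day.
Deadline: 2020-07-31.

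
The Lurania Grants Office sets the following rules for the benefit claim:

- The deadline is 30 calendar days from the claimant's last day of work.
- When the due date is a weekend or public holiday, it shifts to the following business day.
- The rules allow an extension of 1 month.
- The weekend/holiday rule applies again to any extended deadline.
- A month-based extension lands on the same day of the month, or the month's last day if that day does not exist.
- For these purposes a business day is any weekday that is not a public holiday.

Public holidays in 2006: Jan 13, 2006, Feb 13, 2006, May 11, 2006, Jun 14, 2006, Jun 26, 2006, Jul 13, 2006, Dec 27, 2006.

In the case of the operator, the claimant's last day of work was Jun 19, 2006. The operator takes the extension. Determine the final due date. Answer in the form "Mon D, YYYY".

Aug 21, 2006

From Jun 19, 2006, 30 calendar days later is Jul 19, 2006.
Jul 19, 2006 (Wednesday) is already a business day.
The 1 month extension carries Jul 19, 2006 to Aug 19, 2006.
Aug 19, 2006 is a Saturday, so it moves to the next business day, Aug 21, 2006 (Monday).
Final deadline: Aug 21, 2006.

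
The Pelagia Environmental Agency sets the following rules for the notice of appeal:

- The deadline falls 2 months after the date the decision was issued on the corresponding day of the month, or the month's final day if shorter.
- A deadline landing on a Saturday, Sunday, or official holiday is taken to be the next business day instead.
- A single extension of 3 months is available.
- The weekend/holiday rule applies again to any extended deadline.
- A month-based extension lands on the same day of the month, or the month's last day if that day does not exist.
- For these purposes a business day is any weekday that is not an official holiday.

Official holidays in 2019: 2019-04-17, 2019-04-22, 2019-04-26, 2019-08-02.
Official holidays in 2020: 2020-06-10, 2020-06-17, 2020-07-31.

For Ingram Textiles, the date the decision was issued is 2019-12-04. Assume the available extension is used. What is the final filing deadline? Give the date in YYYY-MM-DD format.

2020-05-04

Moving 2 months forward from 2019-12-04 on the corresponding day gives 2020-02-04.
2020-02-04 falls on a Tuesday, which is a business day, so no adjustment is needed.
Applying the 3 months extension: 3 months after 2020-02-04 is 2020-05-04.
Since 2020-05-04 is a Monday and not a holiday, the date is unchanged.
So the filing is due 2020-05-04.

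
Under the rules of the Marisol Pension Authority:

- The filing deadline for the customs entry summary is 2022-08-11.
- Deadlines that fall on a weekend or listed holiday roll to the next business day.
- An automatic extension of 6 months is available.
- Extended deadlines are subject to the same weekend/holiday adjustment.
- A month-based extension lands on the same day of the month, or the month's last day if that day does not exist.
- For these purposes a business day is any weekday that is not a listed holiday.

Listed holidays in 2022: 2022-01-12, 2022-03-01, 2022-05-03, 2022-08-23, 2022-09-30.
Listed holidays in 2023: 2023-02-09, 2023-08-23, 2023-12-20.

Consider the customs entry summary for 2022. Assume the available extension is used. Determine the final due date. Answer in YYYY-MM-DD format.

2023-02-13

The stated deadline is 2022-08-11.
2022-08-11 is a Thursday and not a listed holiday, so it stands.
The 6 months extension carries 2022-08-11 to 2023-02-11.
2023-02-11 is a Saturday, so it moves to the next business day, 2023-02-13 (Monday).
So the filing is due 2023-02-13.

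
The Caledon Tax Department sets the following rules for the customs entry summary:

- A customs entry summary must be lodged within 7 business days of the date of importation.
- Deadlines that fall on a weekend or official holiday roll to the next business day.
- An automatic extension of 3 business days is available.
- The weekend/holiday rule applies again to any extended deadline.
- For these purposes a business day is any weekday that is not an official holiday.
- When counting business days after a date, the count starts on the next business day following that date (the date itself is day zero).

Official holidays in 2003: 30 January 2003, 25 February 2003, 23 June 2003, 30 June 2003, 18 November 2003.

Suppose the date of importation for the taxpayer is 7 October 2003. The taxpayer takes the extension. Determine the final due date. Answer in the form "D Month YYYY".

Counting 7 business days after 7 October 2003 (skipping weekends and listed holidays) reaches 16 October 2003.
16 October 2003 is a Thursday and not a listed holiday, so it stands.
Counting 3 further business days from 16 October 2003 reaches 21 October 2003.
Since 21 October 2003 is a Tuesday and not a holiday, the date is unchanged.
So the filing is due 21 October 2003.

21 October 2003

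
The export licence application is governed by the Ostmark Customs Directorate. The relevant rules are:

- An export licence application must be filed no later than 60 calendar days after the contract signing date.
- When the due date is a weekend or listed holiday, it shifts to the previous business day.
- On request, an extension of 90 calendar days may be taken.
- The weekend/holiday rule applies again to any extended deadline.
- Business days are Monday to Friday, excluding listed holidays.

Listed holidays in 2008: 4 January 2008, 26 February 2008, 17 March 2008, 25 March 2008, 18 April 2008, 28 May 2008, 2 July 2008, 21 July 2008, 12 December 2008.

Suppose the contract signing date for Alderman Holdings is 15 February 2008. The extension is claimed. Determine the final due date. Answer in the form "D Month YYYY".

14 July 2008

60 calendar days after 15 February 2008 is 15 April 2008.
15 April 2008 (Tuesday) is already a business day.
With the 90-day extension, 15 April 2008 becomes 14 July 2008.
14 July 2008 falls on a Monday, which is a business day, so no adjustment is needed.
So the filing is due 14 July 2008.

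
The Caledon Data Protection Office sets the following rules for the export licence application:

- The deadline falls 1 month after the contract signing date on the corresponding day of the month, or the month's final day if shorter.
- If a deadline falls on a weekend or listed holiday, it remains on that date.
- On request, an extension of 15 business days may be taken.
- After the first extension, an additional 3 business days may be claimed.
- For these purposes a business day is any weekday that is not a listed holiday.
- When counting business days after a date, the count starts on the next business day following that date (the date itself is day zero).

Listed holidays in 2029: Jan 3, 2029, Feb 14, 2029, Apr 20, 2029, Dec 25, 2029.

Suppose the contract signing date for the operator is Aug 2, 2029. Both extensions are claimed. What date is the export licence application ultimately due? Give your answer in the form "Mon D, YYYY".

Sep 26, 2029

Moving 1 month forward from Aug 2, 2029 on the corresponding day gives Sep 2, 2029.
No adjustment is made for weekends or holidays, so Sep 2, 2029 stands.
Counting 15 further business days from Sep 2, 2029 reaches Sep 21, 2029.
Sep 21, 2029 falls on a Friday. The rules make no weekend/holiday allowance, so it remains Sep 21, 2029.
The 3-business-day extension runs from Sep 21, 2029 to Sep 26, 2029.
Sep 26, 2029 is a Wednesday; no weekend or holiday adjustment applies.
The final due date is Sep 26, 2029.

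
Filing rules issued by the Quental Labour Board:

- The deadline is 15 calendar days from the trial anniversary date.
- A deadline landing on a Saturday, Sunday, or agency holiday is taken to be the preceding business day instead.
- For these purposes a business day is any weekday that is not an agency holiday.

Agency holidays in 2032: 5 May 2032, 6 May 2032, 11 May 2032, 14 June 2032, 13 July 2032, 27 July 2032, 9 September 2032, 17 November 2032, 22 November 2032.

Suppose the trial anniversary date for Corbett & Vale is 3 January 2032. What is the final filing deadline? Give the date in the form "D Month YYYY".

16 January 2032

15 calendar days after 3 January 2032 is 18 January 2032.
18 January 2032 is a Sunday, so it moves to the preceding business day, 16 January 2032 (Friday).
The final due date is 16 January 2032.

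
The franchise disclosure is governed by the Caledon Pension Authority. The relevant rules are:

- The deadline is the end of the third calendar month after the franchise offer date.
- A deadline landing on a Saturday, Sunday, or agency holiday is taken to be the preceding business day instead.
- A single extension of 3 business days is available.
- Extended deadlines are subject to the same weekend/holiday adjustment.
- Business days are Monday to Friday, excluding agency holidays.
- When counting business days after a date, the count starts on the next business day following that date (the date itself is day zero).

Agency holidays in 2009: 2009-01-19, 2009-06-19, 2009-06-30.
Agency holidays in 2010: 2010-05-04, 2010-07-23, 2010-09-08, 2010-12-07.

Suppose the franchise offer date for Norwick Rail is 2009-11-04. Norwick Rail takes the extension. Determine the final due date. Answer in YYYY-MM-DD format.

2010-03-03

The third month after 2009-11-04 is February 2010, whose last day is 2010-02-28.
2010-02-28 is a Sunday, so it moves to the preceding business day, 2010-02-26 (Friday).
Applying the 3-business-day extension: 3 business days after 2010-02-26 is 2010-03-03.
Since 2010-03-03 is a Wednesday and not a holiday, the date is unchanged.
Final deadline: 2010-03-03.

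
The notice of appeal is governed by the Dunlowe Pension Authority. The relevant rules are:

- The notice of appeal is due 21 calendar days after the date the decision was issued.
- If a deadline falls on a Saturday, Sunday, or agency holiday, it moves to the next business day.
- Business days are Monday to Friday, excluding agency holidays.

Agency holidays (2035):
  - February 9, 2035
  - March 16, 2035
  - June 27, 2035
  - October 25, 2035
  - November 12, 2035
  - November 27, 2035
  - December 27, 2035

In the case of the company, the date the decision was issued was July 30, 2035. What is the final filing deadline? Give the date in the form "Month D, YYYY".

From July 30, 2035, 21 calendar days later is August 20, 2035.
Since August 20, 2035 is a Monday and not a holiday, the date is unchanged.
So the filing is due August 20, 2035.

August 20, 2035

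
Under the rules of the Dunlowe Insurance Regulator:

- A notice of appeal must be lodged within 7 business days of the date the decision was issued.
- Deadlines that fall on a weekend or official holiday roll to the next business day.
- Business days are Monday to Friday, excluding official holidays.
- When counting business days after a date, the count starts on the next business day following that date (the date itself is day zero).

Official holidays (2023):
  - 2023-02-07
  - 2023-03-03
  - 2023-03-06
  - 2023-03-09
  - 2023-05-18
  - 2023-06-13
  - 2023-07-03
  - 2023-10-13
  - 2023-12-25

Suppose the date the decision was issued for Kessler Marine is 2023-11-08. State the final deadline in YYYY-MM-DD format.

2023-11-17

Starting the day after 2023-11-08 and counting 7 business days lands on 2023-11-17.
2023-11-17 falls on a Friday, which is a business day, so no adjustment is needed.
Deadline: 2023-11-17.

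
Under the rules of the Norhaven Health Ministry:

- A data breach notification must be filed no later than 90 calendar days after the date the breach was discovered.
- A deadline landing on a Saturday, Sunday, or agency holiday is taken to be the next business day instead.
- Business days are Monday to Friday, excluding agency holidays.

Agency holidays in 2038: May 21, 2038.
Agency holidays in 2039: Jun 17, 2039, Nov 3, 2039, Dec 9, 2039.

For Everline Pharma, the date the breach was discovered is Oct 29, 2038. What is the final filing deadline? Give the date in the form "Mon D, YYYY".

From Oct 29, 2038, 90 calendar days later is Jan 27, 2039.
Jan 27, 2039 (Thursday) is already a business day.
The final due date is Jan 27, 2039.

Jan 27, 2039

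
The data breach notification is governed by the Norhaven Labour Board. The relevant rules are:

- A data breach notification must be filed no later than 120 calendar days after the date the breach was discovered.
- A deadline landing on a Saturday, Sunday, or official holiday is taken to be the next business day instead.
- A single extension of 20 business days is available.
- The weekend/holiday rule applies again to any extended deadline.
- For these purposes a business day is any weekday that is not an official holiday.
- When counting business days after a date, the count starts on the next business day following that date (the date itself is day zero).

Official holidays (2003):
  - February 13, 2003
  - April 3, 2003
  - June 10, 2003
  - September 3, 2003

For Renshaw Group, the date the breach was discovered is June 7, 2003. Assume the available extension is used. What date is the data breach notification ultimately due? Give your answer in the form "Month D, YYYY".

120 calendar days after June 7, 2003 is October 5, 2003.
October 5, 2003 falls on a Sunday. Rolling to the next business day gives October 6, 2003, a Monday.
The 20-business-day extension runs from October 6, 2003 to November 3, 2003.
November 3, 2003 (Monday) is already a business day.
The final due date is November 3, 2003.

November 3, 2003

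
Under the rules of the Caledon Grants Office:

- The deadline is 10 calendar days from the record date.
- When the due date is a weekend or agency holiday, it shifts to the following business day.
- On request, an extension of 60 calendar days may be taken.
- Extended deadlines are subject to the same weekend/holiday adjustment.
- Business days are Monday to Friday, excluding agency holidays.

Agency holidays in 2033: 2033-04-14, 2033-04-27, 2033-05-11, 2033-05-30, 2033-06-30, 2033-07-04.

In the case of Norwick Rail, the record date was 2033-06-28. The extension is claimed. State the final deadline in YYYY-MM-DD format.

From 2033-06-28, 10 calendar days later is 2033-07-08.
2033-07-08 falls on a Friday, which is a business day, so no adjustment is needed.
The 60-calendar-day extension moves the deadline from 2033-07-08 to 2033-09-06.
Since 2033-09-06 is a Tuesday and not a holiday, the date is unchanged.
Final deadline: 2033-09-06.

2033-09-06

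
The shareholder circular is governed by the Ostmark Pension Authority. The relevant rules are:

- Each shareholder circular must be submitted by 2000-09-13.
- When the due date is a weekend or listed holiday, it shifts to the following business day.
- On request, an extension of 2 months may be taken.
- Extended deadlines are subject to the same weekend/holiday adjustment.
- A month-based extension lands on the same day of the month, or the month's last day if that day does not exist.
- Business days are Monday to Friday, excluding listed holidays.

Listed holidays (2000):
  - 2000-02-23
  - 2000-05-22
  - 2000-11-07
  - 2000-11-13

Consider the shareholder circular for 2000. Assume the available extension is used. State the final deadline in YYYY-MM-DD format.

The stated deadline is 2000-09-13.
2000-09-13 falls on a Wednesday, which is a business day, so no adjustment is needed.
The 2 months extension carries 2000-09-13 to 2000-11-13.
Because 2000-11-13 is a listed holiday, the deadline becomes 2000-11-14 (Tuesday).
The final due date is 2000-11-14.

2000-11-14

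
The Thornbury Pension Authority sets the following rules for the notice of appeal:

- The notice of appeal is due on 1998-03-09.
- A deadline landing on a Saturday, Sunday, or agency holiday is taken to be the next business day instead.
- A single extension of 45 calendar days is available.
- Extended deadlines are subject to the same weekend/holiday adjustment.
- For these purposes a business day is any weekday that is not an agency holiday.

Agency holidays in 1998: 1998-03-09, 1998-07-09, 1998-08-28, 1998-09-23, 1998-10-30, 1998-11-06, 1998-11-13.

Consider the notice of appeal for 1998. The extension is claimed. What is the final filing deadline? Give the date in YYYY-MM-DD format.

Start from the fixed due date, 1998-03-09.
1998-03-09 is a listed holiday, so it moves to the next business day, 1998-03-10 (Tuesday).
Add the 45 calendar-day extension to 1998-03-10: 1998-04-24.
1998-04-24 is a Friday and not a listed holiday, so it stands.
Final deadline: 1998-04-24.

1998-04-24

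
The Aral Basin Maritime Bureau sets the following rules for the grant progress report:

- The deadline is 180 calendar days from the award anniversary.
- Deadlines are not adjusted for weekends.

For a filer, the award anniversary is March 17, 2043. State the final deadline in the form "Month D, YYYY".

180 calendar days after March 17, 2043 is September 13, 2043.
No adjustment is made for weekends or holidays, so September 13, 2043 stands.
So the filing is due September 13, 2043.

September 13, 2043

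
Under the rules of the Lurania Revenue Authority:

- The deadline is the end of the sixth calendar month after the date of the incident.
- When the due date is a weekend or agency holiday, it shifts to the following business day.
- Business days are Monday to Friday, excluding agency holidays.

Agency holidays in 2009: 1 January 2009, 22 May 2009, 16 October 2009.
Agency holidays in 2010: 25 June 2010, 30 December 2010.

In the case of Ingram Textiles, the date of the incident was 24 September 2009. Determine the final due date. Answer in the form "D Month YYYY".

The sixth month after 24 September 2009 is March 2010, whose last day is 31 March 2010.
31 March 2010 falls on a Wednesday, which is a business day, so no adjustment is needed.
Deadline: 31 March 2010.

31 March 2010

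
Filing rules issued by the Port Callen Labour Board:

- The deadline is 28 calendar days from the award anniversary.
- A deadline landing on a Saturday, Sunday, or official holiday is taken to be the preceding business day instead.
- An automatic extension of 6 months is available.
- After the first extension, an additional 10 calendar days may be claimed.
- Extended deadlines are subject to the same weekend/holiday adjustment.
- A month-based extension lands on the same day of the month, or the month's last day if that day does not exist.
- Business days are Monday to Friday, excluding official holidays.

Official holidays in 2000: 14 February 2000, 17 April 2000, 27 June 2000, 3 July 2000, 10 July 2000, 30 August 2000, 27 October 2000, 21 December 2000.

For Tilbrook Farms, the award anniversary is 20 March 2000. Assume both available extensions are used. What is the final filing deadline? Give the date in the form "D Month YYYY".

From 20 March 2000, 28 calendar days later is 17 April 2000.
17 April 2000 is a listed holiday, so it moves to the preceding business day, 14 April 2000 (Friday).
Applying the 6 months extension: 6 months after 14 April 2000 is 14 October 2000.
14 October 2000 is a Saturday; the preceding business day is 13 October 2000 (Friday).
Add the 10 calendar-day extension to 13 October 2000: 23 October 2000.
23 October 2000 falls on a Monday, which is a business day, so no adjustment is needed.
Deadline: 23 October 2000.

23 October 2000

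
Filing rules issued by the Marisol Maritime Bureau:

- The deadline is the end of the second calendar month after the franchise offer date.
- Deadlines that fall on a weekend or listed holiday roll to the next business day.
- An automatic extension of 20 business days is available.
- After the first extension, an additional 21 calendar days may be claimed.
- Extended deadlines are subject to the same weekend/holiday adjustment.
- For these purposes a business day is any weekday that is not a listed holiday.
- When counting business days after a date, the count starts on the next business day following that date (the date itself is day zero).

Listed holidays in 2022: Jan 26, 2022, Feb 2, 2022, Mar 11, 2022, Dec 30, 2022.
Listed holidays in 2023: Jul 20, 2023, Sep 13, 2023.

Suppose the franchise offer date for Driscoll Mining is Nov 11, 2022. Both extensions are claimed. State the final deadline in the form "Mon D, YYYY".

2 months after Nov 11, 2022 falls in January 2023; the last day of that month is Jan 31, 2023.
Jan 31, 2023 is a Tuesday and not a listed holiday, so it stands.
Applying the 20-business-day extension: 20 business days after Jan 31, 2023 is Feb 28, 2023.
Feb 28, 2023 is a Tuesday and not a listed holiday, so it stands.
With the 21-day extension, Feb 28, 2023 becomes Mar 21, 2023.
Since Mar 21, 2023 is a Tuesday and not a holiday, the date is unchanged.
Deadline: Mar 21, 2023.

Mar 21, 2023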